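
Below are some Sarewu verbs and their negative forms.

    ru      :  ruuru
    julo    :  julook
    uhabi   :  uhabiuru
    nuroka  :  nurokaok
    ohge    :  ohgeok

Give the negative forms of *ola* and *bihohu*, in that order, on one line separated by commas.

The alternation tracks the last vowel of the stem — -uru when the last vowel of the stem is a high vowel (*ru*, *uhabi*); -ok when the last vowel of the stem is a non-high vowel (*julo*, *nuroka*, *ohge*).
Since the last vowel of *ola* is /a/ (a non-high vowel), it takes -ok, giving *olaok*.
Since the last vowel of *bihohu* is /u/ (a high vowel), it takes -uru, giving *bihohuuru*.

olaok, bihohuuru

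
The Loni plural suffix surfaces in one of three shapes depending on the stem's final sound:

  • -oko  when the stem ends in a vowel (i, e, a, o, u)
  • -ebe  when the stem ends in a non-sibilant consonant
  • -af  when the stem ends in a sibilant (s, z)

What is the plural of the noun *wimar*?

wimarebe

Since the final sound of *wimar* is /r/ (a non-sibilant consonant), it takes -ebe, giving *wimarebe*.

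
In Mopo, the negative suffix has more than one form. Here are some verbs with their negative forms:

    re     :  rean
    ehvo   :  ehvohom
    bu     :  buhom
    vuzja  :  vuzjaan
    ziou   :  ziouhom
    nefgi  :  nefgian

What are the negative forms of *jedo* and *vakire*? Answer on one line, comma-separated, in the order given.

jedohom, vakirean

The suffix is conditioned by the last vowel: -hom when the last vowel of the stem is a rounded vowel (*ehvo*, *bu*, *ziou*); -an when the last vowel of the stem is an unrounded vowel (*re*, *vuzja*, *nefgi*).
The last vowel of *jedo* is /o/, which is a rounded vowel, so the suffix is -hom, giving *jedohom*.
Since the last vowel of *vakire* is /e/ (an unrounded vowel), it takes -an, giving *vakirean*.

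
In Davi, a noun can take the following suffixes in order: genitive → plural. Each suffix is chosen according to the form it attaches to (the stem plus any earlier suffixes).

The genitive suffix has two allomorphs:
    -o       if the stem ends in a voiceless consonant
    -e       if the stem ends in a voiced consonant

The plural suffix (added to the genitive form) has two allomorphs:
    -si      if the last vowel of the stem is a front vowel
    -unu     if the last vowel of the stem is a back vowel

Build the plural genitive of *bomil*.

bomilesi

Since the final consonant of *bomil* is /l/ (voiced), it takes -e, giving *bomile*.
The genitive form *bomile*: last vowel = /e/, a front vowel → -si → *bomilesi*.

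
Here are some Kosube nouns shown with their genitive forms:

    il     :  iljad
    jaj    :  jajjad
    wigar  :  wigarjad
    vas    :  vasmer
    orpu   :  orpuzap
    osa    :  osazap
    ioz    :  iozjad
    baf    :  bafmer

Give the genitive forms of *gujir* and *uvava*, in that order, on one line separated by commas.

gujirjad, uvavazap

Looking at the final sound of each stem: -mer when the stem ends in a voiceless consonant (*vas*, *baf*); -jad when the stem ends in a voiced consonant (*il*, *jaj*, *wigar*, *ioz*); -zap when the stem ends in a vowel (*orpu*, *osa*).
Since the final sound of *gujir* is /r/ (a voiced consonant), it takes -jad, giving *gujirjad*.
*uvava* — final sound /a/ (a vowel) → -zap → *uvavazap*.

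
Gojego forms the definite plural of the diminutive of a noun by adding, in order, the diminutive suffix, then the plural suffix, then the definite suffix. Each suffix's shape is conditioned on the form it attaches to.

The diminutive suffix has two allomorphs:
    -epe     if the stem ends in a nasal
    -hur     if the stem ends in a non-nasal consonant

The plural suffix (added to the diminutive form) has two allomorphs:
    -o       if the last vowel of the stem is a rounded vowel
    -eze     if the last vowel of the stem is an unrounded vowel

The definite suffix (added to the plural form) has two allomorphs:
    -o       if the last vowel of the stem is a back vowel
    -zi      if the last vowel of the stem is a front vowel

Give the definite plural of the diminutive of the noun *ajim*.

*ajim* — final consonant /m/ (a nasal) → -epe → *ajimepe*.
The diminutive form *ajimepe*: last vowel = /e/, an unrounded vowel → -eze → *ajimepeeze*.
The plural form *ajimepeeze*: last vowel = /e/, a front vowel → -zi → *ajimepeezezi*.

ajimepeezezi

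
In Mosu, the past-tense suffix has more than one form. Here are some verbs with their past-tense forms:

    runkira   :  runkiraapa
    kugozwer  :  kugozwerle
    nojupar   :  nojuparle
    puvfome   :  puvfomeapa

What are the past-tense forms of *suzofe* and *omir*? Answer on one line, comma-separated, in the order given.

suzofeapa, omirle

The pattern is consonant vs. vowel: -le when the stem ends in a consonant (*kugozwer*, *nojupar*); -apa when the stem ends in a vowel (*runkira*, *puvfome*).
Since the final sound of *suzofe* is /e/ (a vowel), it takes -apa, giving *suzofeapa*.
*omir*: final sound = /r/, a consonant → -le → *omirle*.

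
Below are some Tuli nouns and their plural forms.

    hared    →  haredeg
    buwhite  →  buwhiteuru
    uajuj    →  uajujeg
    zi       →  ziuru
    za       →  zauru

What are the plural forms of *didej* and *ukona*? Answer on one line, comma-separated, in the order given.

Looking at the final sound of each stem: -eg when the stem ends in a consonant (*hared*, *uajuj*); -uru when the stem ends in a vowel (*buwhite*, *zi*, *za*).
*didej* — final sound /j/ (a consonant) → -eg → *didejeg*.
The final sound of *ukona* is /a/, which is a vowel, so the suffix is -uru, giving *ukonauru*.

didejeg, ukonauru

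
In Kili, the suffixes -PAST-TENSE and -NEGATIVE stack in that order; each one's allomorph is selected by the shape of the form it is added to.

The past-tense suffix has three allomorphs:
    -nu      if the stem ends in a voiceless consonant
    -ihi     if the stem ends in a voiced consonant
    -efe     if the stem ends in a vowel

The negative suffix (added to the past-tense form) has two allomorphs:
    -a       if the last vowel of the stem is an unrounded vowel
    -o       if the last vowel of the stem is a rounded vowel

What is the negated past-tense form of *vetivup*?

The final sound of *vetivup* is /p/, which is a voiceless consonant, so the past-tense suffix is -nu, giving *vetivupnu*.
The last vowel of the past-tense form *vetivupnu* is /u/, which is a rounded vowel, so the negative suffix is -o, giving *vetivupnuo*.

vetivupnuo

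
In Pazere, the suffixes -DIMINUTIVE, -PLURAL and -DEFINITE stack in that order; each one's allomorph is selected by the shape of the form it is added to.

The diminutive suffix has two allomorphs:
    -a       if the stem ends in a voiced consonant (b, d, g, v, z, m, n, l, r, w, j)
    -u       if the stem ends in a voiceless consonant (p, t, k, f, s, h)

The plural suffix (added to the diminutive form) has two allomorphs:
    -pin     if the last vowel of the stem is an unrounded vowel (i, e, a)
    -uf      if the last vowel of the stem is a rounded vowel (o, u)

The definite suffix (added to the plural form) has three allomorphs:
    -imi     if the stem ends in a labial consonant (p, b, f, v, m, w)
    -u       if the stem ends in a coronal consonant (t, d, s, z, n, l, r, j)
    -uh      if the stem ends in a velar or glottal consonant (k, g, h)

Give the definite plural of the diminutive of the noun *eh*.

Since the final consonant of *eh* is /h/ (voiceless), it takes -u, giving *ehu*.
Since the last vowel of the diminutive form *ehu* is /u/ (a rounded vowel), it takes -uf, giving *ehuuf*.
The final consonant of the plural form *ehuuf* is /f/, which is labial, so the definite suffix is -imi, giving *ehuufimi*.

ehuufimi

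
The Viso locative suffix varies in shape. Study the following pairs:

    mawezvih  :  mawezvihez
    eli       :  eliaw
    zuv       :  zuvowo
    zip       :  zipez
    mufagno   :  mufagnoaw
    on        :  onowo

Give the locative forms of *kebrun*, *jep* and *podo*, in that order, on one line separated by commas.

kebrunowo, jepez, podoaw

The suffix is conditioned by the final sound: -ez when the stem ends in a voiceless consonant (*mawezvih*, *zip*); -owo when the stem ends in a voiced consonant (*zuv*, *on*); -aw when the stem ends in a vowel (*eli*, *mufagno*).
Since the final sound of *kebrun* is /n/ (a voiced consonant), it takes -owo, giving *kebrunowo*.
*jep* — final sound /p/ (a voiceless consonant) → -ez → *jepez*.
The final sound of *podo* is /o/, which is a vowel, so the suffix is -aw, giving *podoaw*.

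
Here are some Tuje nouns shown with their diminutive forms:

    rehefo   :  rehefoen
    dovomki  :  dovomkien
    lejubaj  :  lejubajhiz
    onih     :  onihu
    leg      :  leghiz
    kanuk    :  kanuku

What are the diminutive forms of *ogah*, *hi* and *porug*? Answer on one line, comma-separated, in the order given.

The alternation tracks the final sound of the stem — -u when the stem ends in a voiceless consonant (*onih*, *kanuk*); -hiz when the stem ends in a voiced consonant (*lejubaj*, *leg*); -en when the stem ends in a vowel (*rehefo*, *dovomki*).
Since the final sound of *ogah* is /h/ (a voiceless consonant), it takes -u, giving *ogahu*.
*hi*: final sound = /i/, a vowel → -en → *hien*.
Since the final sound of *porug* is /g/ (a voiced consonant), it takes -hiz, giving *porughiz*.

ogahu, hien, porughiz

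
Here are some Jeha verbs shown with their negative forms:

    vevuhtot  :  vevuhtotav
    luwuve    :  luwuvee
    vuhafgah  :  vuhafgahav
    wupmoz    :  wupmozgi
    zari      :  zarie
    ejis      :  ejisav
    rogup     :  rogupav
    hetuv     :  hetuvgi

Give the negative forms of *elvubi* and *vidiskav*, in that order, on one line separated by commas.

elvubie, vidiskavgi

The suffix is conditioned by the final sound: -av when the stem ends in a voiceless consonant (*vevuhtot*, *vuhafgah*, *ejis*, *rogup*); -gi when the stem ends in a voiced consonant (*wupmoz*, *hetuv*); -e when the stem ends in a vowel (*luwuve*, *zari*).
The final sound of *elvubi* is /i/, which is a vowel, so the suffix is -e, giving *elvubie*.
*vidiskav* — final sound /v/ (a voiced consonant) → -gi → *vidiskavgi*.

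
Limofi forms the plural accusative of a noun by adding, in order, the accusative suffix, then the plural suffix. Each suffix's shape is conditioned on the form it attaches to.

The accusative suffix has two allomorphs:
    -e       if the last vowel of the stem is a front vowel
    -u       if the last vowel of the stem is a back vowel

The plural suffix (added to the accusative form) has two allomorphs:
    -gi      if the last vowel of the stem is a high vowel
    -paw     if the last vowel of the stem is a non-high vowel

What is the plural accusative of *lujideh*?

The last vowel of *lujideh* is /e/, which is a front vowel, so the accusative suffix is -e, giving *lujidehe*.
The accusative form *lujidehe*: last vowel = /e/, a non-high vowel → -paw → *lujidehepaw*.

lujidehepaw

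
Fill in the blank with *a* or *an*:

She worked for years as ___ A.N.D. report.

an

The indefinite article is chosen by the initial *sound* of the following word, not its spelling.
The initialism *A.N.D.* is read letter by letter; the first letter, A, is pronounced /eɪ/, which begins with a vowel sound.
So the article is *an*: She worked for years as an A.N.D. report.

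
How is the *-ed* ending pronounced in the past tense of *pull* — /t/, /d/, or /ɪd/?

/d/

The stem *pull* ends in a voiced sound other than /d/.
The -ed suffix is realized as /ɪd/ after /t, d/; as /t/ after other voiceless consonants; and as /d/ after other voiced sounds.
So -ed on *pull* is pronounced /d/.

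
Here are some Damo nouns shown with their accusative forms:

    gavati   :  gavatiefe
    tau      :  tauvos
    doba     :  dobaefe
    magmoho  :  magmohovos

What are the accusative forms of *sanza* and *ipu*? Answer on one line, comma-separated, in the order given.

The pattern is rounding harmony: -vos when the last vowel of the stem is a rounded vowel (*tau*, *magmoho*); -efe when the last vowel of the stem is an unrounded vowel (*gavati*, *doba*).
*sanza*: last vowel = /a/, an unrounded vowel → -efe → *sanzaefe*.
*ipu* — last vowel /u/ (a rounded vowel) → -vos → *ipuvos*.

sanzaefe, ipuvos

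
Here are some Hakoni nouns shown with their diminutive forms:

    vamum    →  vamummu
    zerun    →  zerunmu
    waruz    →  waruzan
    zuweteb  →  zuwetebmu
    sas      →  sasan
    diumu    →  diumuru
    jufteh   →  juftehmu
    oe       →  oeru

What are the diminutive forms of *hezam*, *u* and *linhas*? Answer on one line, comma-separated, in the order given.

hezammu, uru, linhasan

Looking at the final sound of each stem: -an when the stem ends in a sibilant (*waruz*, *sas*); -mu when the stem ends in a non-sibilant consonant (*vamum*, *zerun*, *zuweteb*, *jufteh*); -ru when the stem ends in a vowel (*diumu*, *oe*).
*hezam* — final sound /m/ (a non-sibilant consonant) → -mu → *hezammu*.
*u*: final sound = /u/, a vowel → -ru → *uru*.
Since the final sound of *linhas* is /s/ (a sibilant), it takes -an, giving *linhasan*.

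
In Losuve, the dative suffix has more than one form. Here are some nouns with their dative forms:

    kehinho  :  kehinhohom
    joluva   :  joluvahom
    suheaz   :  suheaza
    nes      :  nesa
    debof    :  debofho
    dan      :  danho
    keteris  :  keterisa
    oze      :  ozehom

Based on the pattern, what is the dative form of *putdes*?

The alternation tracks the final sound of the stem — -a when the stem ends in a sibilant (*suheaz*, *nes*, *keteris*); -ho when the stem ends in a non-sibilant consonant (*debof*, *dan*); -hom when the stem ends in a vowel (*kehinho*, *joluva*, *oze*).
*putdes*: final sound = /s/, a sibilant → -a → *putdesa*.

putdesa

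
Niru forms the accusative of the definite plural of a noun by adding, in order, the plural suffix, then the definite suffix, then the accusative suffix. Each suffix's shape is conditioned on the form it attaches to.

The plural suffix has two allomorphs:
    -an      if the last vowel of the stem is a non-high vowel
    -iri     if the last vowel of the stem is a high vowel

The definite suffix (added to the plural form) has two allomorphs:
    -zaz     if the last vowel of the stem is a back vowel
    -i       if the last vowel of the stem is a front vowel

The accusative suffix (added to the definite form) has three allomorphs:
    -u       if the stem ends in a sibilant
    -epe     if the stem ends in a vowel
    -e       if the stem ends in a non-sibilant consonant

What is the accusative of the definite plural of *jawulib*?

*jawulib*: last vowel = /i/, a high vowel → -iri → *jawulibiri*.
Since the last vowel of the plural form *jawulibiri* is /i/ (a front vowel), it takes -i, giving *jawulibirii*.
The definite form *jawulibirii* — final sound /i/ (a vowel) → -epe → *jawulibiriiepe*.

jawulibiriiepe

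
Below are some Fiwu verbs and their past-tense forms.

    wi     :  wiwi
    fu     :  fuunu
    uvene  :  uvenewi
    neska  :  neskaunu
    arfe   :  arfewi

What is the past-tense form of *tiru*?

tiruunu

Looking at the last vowel of each stem: -wi when the last vowel of the stem is a front vowel (*wi*, *uvene*, *arfe*); -unu when the last vowel of the stem is a back vowel (*fu*, *neska*).
Since the last vowel of *tiru* is /u/ (a back vowel), it takes -unu, giving *tiruunu*.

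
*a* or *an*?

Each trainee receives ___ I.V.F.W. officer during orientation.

The indefinite article is chosen by the initial *sound* of the following word, not its spelling.
The initialism *I.V.F.W.* is read letter by letter; the first letter, I, is pronounced /aɪ/, which begins with a vowel sound.
So the article is *an*: Each trainee receives an I.V.F.W. officer during orientation.

an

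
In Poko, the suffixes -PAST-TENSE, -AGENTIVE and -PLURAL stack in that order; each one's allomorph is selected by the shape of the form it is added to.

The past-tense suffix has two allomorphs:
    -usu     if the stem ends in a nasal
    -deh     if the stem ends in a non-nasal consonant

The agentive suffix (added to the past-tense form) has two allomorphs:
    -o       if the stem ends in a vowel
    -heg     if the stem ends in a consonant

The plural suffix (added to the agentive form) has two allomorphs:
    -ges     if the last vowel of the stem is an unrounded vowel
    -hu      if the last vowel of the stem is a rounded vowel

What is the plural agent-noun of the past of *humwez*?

*humwez* — final consonant /z/ (non-nasal) → -deh → *humwezdeh*.
The final sound of the past-tense form *humwezdeh* is /h/, which is a consonant, so the agentive suffix is -heg, giving *humwezdehheg*.
The agentive form *humwezdehheg*: last vowel = /e/, an unrounded vowel → -ges → *humwezdehhegges*.

humwezdehhegges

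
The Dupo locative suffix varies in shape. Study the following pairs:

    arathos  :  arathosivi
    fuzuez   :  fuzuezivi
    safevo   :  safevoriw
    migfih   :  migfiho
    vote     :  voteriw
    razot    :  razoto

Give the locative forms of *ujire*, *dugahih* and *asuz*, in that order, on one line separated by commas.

The alternation tracks the final sound of the stem — -ivi when the stem ends in a sibilant (*arathos*, *fuzuez*); -o when the stem ends in a non-sibilant consonant (*migfih*, *razot*); -riw when the stem ends in a vowel (*safevo*, *vote*).
The final sound of *ujire* is /e/, which is a vowel, so the suffix is -riw, giving *ujireriw*.
*dugahih*: final sound = /h/, a non-sibilant consonant → -o → *dugahiho*.
The final sound of *asuz* is /z/, which is a sibilant, so the suffix is -ivi, giving *asuzivi*.

ujireriw, dugahiho, asuzivi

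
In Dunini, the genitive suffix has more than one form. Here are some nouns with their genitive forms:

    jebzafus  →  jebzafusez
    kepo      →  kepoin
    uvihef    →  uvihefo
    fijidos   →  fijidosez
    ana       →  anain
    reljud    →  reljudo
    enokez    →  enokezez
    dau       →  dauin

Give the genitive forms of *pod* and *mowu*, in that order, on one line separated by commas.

The alternation tracks the final sound of the stem — -ez when the stem ends in a sibilant (*jebzafus*, *fijidos*, *enokez*); -o when the stem ends in a non-sibilant consonant (*uvihef*, *reljud*); -in when the stem ends in a vowel (*kepo*, *ana*, *dau*).
*pod* — final sound /d/ (a non-sibilant consonant) → -o → *podo*.
The final sound of *mowu* is /u/, which is a vowel, so the suffix is -in, giving *mowuin*.

podo, mowuin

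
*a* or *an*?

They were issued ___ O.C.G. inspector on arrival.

an

The indefinite article is chosen by the initial *sound* of the following word, not its spelling.
The initialism *O.C.G.* is read letter by letter; the first letter, O, is pronounced /oʊ/, which begins with a vowel sound.
So the article is *an*: They were issued an O.C.G. inspector on arrival.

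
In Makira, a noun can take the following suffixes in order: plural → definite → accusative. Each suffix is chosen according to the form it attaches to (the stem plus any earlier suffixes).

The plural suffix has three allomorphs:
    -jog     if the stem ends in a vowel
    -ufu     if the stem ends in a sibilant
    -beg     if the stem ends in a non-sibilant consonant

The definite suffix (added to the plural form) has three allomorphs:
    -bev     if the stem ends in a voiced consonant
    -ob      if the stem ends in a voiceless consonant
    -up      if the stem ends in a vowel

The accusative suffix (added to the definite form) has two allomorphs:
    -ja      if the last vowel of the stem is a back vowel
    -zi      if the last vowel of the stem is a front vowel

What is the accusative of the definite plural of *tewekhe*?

tewekhejogbevzi

*tewekhe* — final sound /e/ (a vowel) → -jog → *tewekhejog*.
Since the final sound of the plural form *tewekhejog* is /g/ (a voiced consonant), it takes -bev, giving *tewekhejogbev*.
The definite form *tewekhejogbev* — last vowel /e/ (a front vowel) → -zi → *tewekhejogbevzi*.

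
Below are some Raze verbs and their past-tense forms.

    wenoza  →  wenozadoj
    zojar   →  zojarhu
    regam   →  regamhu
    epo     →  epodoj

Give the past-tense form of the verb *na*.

The alternation tracks the final sound of the stem — -hu when the stem ends in a consonant (*zojar*, *regam*); -doj when the stem ends in a vowel (*wenoza*, *epo*).
The final sound of *na* is /a/, which is a vowel, so the suffix is -doj, giving *nadoj*.

nadoj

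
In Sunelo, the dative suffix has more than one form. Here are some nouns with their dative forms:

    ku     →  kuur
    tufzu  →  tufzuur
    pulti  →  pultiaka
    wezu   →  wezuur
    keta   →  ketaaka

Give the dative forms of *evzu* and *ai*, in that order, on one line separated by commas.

evzuur, aiaka

Looking at the last vowel of each stem: -ur when the last vowel of the stem is a rounded vowel (*ku*, *tufzu*, *wezu*); -aka when the last vowel of the stem is an unrounded vowel (*pulti*, *keta*).
The last vowel of *evzu* is /u/, which is a rounded vowel, so the suffix is -ur, giving *evzuur*.
*ai* — last vowel /i/ (an unrounded vowel) → -aka → *aiaka*.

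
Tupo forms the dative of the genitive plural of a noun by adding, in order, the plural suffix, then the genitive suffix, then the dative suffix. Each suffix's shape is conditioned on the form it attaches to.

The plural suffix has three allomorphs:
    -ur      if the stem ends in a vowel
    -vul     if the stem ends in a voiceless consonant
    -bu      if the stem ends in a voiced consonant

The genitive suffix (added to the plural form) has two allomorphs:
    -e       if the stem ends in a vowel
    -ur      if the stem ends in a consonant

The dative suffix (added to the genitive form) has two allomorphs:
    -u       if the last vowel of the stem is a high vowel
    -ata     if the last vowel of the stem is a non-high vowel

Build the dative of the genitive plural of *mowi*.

Since the final sound of *mowi* is /i/ (a vowel), it takes -ur, giving *mowiur*.
Since the final sound of the plural form *mowiur* is /r/ (a consonant), it takes -ur, giving *mowiurur*.
The genitive form *mowiurur* — last vowel /u/ (a high vowel) → -u → *mowiururu*.

mowiururu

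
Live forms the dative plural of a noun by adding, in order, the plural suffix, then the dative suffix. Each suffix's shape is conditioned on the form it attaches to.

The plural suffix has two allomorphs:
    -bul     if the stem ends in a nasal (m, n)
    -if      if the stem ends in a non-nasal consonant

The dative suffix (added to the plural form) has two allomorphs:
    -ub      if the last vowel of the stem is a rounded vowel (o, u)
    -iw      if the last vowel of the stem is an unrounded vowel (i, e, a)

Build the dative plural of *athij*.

*athij*: final consonant = /j/, non-nasal → -if → *athijif*.
Since the last vowel of the plural form *athijif* is /i/ (an unrounded vowel), it takes -iw, giving *athijifiw*.

athijifiw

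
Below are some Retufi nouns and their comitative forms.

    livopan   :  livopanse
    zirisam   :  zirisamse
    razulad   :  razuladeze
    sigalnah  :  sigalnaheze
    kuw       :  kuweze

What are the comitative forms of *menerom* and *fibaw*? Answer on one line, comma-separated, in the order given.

meneromse, fibaweze

The pattern is nasality of the final consonant: -se when the stem ends in a nasal (*livopan*, *zirisam*); -eze when the stem ends in a non-nasal consonant (*razulad*, *sigalnah*, *kuw*).
The final consonant of *menerom* is /m/, which is a nasal, so the suffix is -se, giving *meneromse*.
The final consonant of *fibaw* is /w/, which is non-nasal, so the suffix is -eze, giving *fibaweze*.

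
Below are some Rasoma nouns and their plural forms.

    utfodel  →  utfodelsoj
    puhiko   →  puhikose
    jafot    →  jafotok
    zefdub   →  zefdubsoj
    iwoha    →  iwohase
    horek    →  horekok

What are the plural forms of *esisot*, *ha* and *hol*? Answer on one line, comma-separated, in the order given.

esisotok, hase, holsoj

Looking at the final sound of each stem: -ok when the stem ends in a voiceless consonant (*jafot*, *horek*); -soj when the stem ends in a voiced consonant (*utfodel*, *zefdub*); -se when the stem ends in a vowel (*puhiko*, *iwoha*).
Since the final sound of *esisot* is /t/ (a voiceless consonant), it takes -ok, giving *esisotok*.
*ha* — final sound /a/ (a vowel) → -se → *hase*.
*hol*: final sound = /l/, a voiced consonant → -soj → *holsoj*.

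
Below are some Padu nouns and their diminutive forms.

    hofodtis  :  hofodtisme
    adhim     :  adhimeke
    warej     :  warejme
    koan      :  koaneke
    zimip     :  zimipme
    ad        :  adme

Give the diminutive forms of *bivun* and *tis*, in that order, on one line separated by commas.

The pattern is nasality of the final consonant: -eke when the stem ends in a nasal (*adhim*, *koan*); -me when the stem ends in a non-nasal consonant (*hofodtis*, *warej*, *zimip*, *ad*).
*bivun* — final consonant /n/ (a nasal) → -eke → *bivuneke*.
Since the final consonant of *tis* is /s/ (non-nasal), it takes -me, giving *tisme*.

bivuneke, tisme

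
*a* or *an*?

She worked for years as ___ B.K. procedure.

The indefinite article is chosen by the initial *sound* of the following word, not its spelling.
The initialism *B.K.* is read letter by letter; the first letter, B, is pronounced /biː/, which begins with a consonant sound.
So the article is *a*: She worked for years as a B.K. procedure.

a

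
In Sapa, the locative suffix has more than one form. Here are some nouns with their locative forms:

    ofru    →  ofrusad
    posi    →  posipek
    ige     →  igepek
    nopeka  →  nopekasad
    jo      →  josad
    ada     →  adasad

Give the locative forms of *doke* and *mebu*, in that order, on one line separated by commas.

The suffix is conditioned by the last vowel: -pek when the last vowel of the stem is a front vowel (*posi*, *ige*); -sad when the last vowel of the stem is a back vowel (*ofru*, *nopeka*, *jo*, *ada*).
*doke*: last vowel = /e/, a front vowel → -pek → *dokepek*.
The last vowel of *mebu* is /u/, which is a back vowel, so the suffix is -sad, giving *mebusad*.

dokepek, mebusad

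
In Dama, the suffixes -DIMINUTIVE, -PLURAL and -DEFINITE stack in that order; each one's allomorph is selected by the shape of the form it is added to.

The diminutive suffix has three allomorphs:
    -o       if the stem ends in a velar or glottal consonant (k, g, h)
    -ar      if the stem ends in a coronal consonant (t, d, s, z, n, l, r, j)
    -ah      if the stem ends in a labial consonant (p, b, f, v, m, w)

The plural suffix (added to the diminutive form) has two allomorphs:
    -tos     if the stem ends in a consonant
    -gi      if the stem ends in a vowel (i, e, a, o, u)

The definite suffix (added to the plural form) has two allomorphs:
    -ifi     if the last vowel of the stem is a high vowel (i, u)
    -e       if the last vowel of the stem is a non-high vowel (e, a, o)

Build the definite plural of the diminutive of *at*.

atartose

*at* — final consonant /t/ (coronal) → -ar → *atar*.
The final sound of the diminutive form *atar* is /r/, which is a consonant, so the plural suffix is -tos, giving *atartos*.
The last vowel of the plural form *atartos* is /o/, which is a non-high vowel, so the definite suffix is -e, giving *atartose*.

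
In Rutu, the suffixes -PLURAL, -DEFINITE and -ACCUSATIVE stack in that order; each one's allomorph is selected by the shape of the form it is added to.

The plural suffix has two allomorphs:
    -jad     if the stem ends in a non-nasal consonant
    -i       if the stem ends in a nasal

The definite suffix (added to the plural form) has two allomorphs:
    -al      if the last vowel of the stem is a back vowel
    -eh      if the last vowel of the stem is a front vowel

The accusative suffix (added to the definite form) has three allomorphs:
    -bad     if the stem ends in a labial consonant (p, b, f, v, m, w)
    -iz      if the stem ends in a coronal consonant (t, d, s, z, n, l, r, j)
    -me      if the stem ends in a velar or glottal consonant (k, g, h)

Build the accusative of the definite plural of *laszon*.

laszoniehme

Since the final consonant of *laszon* is /n/ (a nasal), it takes -i, giving *laszoni*.
The plural form *laszoni*: last vowel = /i/, a front vowel → -eh → *laszonieh*.
Since the final consonant of the definite form *laszonieh* is /h/ (velar/glottal), it takes -me, giving *laszoniehme*.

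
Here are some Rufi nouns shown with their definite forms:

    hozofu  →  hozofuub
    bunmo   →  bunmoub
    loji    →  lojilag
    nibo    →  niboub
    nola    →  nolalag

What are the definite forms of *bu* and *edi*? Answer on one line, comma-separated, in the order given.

buub, edilag

The pattern is rounding harmony: -ub when the last vowel of the stem is a rounded vowel (*hozofu*, *bunmo*, *nibo*); -lag when the last vowel of the stem is an unrounded vowel (*loji*, *nola*).
*bu*: last vowel = /u/, a rounded vowel → -ub → *buub*.
*edi* — last vowel /i/ (an unrounded vowel) → -lag → *edilag*.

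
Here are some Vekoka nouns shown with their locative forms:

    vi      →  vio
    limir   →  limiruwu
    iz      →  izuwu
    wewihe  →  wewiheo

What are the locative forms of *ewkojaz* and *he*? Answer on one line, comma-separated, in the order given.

ewkojazuwu, heo

Looking at the final sound of each stem: -uwu when the stem ends in a consonant (*limir*, *iz*); -o when the stem ends in a vowel (*vi*, *wewihe*).
Since the final sound of *ewkojaz* is /z/ (a consonant), it takes -uwu, giving *ewkojazuwu*.
*he* — final sound /e/ (a vowel) → -o → *heo*.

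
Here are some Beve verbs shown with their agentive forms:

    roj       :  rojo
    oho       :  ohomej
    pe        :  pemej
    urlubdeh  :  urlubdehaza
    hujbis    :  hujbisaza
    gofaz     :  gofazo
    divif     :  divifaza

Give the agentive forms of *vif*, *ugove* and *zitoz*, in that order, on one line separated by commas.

The alternation tracks the final sound of the stem — -aza when the stem ends in a voiceless consonant (*urlubdeh*, *hujbis*, *divif*); -o when the stem ends in a voiced consonant (*roj*, *gofaz*); -mej when the stem ends in a vowel (*oho*, *pe*).
*vif* — final sound /f/ (a voiceless consonant) → -aza → *vifaza*.
*ugove* — final sound /e/ (a vowel) → -mej → *ugovemej*.
Since the final sound of *zitoz* is /z/ (a voiced consonant), it takes -o, giving *zitozo*.

vifaza, ugovemej, zitozo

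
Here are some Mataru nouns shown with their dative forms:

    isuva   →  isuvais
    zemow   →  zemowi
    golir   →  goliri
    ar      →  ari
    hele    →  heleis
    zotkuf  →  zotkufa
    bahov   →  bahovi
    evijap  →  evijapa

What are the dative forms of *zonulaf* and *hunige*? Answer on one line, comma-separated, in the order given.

Looking at the final sound of each stem: -a when the stem ends in a voiceless consonant (*zotkuf*, *evijap*); -i when the stem ends in a voiced consonant (*zemow*, *golir*, *ar*, *bahov*); -is when the stem ends in a vowel (*isuva*, *hele*).
*zonulaf*: final sound = /f/, a voiceless consonant → -a → *zonulafa*.
*hunige*: final sound = /e/, a vowel → -is → *hunigeis*.

zonulafa, hunigeis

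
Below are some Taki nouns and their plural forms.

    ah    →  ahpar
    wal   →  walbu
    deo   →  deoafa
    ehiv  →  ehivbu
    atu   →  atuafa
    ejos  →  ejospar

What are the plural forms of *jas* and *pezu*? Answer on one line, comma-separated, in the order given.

The pattern is voicing of the final sound: -par when the stem ends in a voiceless consonant (*ah*, *ejos*); -bu when the stem ends in a voiced consonant (*wal*, *ehiv*); -afa when the stem ends in a vowel (*deo*, *atu*).
Since the final sound of *jas* is /s/ (a voiceless consonant), it takes -par, giving *jaspar*.
*pezu* — final sound /u/ (a vowel) → -afa → *pezuafa*.

jaspar, pezuafa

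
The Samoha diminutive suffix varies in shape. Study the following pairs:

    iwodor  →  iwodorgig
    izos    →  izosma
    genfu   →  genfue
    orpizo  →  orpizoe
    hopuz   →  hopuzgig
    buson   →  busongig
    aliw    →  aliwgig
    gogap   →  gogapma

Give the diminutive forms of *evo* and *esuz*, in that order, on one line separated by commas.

evoe, esuzgig

The pattern is voicing of the final sound: -ma when the stem ends in a voiceless consonant (*izos*, *gogap*); -gig when the stem ends in a voiced consonant (*iwodor*, *hopuz*, *buson*, *aliw*); -e when the stem ends in a vowel (*genfu*, *orpizo*).
*evo*: final sound = /o/, a vowel → -e → *evoe*.
*esuz*: final sound = /z/, a voiced consonant → -gig → *esuzgig*.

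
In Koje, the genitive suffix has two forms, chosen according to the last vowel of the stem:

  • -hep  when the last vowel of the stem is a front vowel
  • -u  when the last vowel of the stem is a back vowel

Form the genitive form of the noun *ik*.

*ik* — last vowel /i/ (a front vowel) → -hep → *ikhep*.

ikhep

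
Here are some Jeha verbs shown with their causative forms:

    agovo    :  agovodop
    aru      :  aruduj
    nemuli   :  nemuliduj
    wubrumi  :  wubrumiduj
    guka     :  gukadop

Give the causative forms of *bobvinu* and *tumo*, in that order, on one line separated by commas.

bobvinuduj, tumodop

Looking at the last vowel of each stem: -duj when the last vowel of the stem is a high vowel (*aru*, *nemuli*, *wubrumi*); -dop when the last vowel of the stem is a non-high vowel (*agovo*, *guka*).
Since the last vowel of *bobvinu* is /u/ (a high vowel), it takes -duj, giving *bobvinuduj*.
*tumo* — last vowel /o/ (a non-high vowel) → -dop → *tumodop*.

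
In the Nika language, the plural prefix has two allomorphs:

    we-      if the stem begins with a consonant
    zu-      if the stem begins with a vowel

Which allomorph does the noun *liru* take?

we-

The first sound of *liru* is /l/, which is a consonant, so the prefix is we-.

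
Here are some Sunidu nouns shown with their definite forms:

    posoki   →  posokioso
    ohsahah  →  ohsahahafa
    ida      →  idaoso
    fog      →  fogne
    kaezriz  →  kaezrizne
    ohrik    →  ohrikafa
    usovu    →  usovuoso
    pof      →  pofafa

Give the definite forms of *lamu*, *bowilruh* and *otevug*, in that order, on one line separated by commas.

Looking at the final sound of each stem: -afa when the stem ends in a voiceless consonant (*ohsahah*, *ohrik*, *pof*); -ne when the stem ends in a voiced consonant (*fog*, *kaezriz*); -oso when the stem ends in a vowel (*posoki*, *ida*, *usovu*).
*lamu* — final sound /u/ (a vowel) → -oso → *lamuoso*.
*bowilruh*: final sound = /h/, a voiceless consonant → -afa → *bowilruhafa*.
The final sound of *otevug* is /g/, which is a voiced consonant, so the suffix is -ne, giving *otevugne*.

lamuoso, bowilruhafa, otevugne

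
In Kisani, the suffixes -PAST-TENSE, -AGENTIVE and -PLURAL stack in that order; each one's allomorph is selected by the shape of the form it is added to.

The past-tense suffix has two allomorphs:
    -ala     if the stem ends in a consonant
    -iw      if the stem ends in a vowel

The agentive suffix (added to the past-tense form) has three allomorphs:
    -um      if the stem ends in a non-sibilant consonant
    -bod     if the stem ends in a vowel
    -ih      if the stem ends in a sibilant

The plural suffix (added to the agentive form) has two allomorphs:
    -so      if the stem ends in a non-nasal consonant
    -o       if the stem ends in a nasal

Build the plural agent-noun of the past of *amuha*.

amuhaiwumo

Since the final sound of *amuha* is /a/ (a vowel), it takes -iw, giving *amuhaiw*.
Since the final sound of the past-tense form *amuhaiw* is /w/ (a non-sibilant consonant), it takes -um, giving *amuhaiwum*.
Since the final consonant of the agentive form *amuhaiwum* is /m/ (a nasal), it takes -o, giving *amuhaiwumo*.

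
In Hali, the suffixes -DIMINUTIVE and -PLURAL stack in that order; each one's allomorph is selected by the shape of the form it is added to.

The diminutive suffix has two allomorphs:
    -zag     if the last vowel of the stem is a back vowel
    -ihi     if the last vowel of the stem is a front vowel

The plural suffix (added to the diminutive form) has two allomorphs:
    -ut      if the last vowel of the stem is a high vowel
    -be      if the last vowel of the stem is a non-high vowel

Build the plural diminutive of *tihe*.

Since the last vowel of *tihe* is /e/ (a front vowel), it takes -ihi, giving *tiheihi*.
Since the last vowel of the diminutive form *tiheihi* is /i/ (a high vowel), it takes -ut, giving *tiheihiut*.

tiheihiut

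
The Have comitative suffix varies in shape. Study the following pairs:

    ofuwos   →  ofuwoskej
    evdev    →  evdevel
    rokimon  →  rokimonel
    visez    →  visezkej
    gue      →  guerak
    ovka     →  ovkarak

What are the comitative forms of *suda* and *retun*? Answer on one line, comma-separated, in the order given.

sudarak, retunel

The suffix is conditioned by the final sound: -kej when the stem ends in a sibilant (*ofuwos*, *visez*); -el when the stem ends in a non-sibilant consonant (*evdev*, *rokimon*); -rak when the stem ends in a vowel (*gue*, *ovka*).
*suda*: final sound = /a/, a vowel → -rak → *sudarak*.
*retun* — final sound /n/ (a non-sibilant consonant) → -el → *retunel*.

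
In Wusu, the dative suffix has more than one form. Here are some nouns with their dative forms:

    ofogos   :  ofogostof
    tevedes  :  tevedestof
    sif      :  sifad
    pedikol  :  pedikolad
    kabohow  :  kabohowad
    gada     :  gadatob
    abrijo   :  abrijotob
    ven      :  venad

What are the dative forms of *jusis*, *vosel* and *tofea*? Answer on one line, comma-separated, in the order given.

The alternation tracks the final sound of the stem — -tof when the stem ends in a sibilant (*ofogos*, *tevedes*); -ad when the stem ends in a non-sibilant consonant (*sif*, *pedikol*, *kabohow*, *ven*); -tob when the stem ends in a vowel (*gada*, *abrijo*).
Since the final sound of *jusis* is /s/ (a sibilant), it takes -tof, giving *jusistof*.
*vosel* — final sound /l/ (a non-sibilant consonant) → -ad → *voselad*.
Since the final sound of *tofea* is /a/ (a vowel), it takes -tob, giving *tofeatob*.

jusistof, voselad, tofeatob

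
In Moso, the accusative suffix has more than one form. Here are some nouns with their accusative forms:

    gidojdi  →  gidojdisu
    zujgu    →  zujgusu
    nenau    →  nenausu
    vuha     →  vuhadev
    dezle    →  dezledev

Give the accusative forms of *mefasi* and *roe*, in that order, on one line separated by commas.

The alternation tracks the last vowel of the stem — -su when the last vowel of the stem is a high vowel (*gidojdi*, *zujgu*, *nenau*); -dev when the last vowel of the stem is a non-high vowel (*vuha*, *dezle*).
Since the last vowel of *mefasi* is /i/ (a high vowel), it takes -su, giving *mefasisu*.
*roe* — last vowel /e/ (a non-high vowel) → -dev → *roedev*.

mefasisu, roedev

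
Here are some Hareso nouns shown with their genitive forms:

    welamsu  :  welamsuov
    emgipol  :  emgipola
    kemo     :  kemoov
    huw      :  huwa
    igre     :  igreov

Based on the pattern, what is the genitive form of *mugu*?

muguov

The suffix is conditioned by the final sound: -a when the stem ends in a consonant (*emgipol*, *huw*); -ov when the stem ends in a vowel (*welamsu*, *kemo*, *igre*).
*mugu*: final sound = /u/, a vowel → -ov → *muguov*.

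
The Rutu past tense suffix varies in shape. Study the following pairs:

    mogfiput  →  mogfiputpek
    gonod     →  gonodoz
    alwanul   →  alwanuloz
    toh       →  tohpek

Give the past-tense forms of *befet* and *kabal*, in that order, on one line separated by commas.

befetpek, kabaloz

Looking at the final consonant of each stem: -pek when the stem ends in a voiceless consonant (*mogfiput*, *toh*); -oz when the stem ends in a voiced consonant (*gonod*, *alwanul*).
*befet*: final consonant = /t/, voiceless → -pek → *befetpek*.
Since the final consonant of *kabal* is /l/ (voiced), it takes -oz, giving *kabaloz*.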